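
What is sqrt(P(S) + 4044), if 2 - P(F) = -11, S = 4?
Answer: sqrt(4057) ≈ 63.695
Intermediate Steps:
P(F) = 13 (P(F) = 2 - 1*(-11) = 2 + 11 = 13)
sqrt(P(S) + 4044) = sqrt(13 + 4044) = sqrt(4057)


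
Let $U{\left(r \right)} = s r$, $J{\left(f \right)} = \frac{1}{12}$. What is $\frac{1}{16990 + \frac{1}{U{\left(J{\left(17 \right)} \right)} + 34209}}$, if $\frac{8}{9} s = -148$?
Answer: $\frac{273561}{4647801398} \approx 5.8858 \cdot 10^{-5}$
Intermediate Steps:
$J{\left(f \right)} = \frac{1}{12}$
$s = - \frac{333}{2}$ ($s = \frac{9}{8} \left(-148\right) = - \frac{333}{2} \approx -166.5$)
$U{\left(r \right)} = - \frac{333 r}{2}$
$\frac{1}{16990 + \frac{1}{U{\left(J{\left(17 \right)} \right)} + 34209}} = \frac{1}{16990 + \frac{1}{\left(- \frac{333}{2}\right) \frac{1}{12} + 34209}} = \frac{1}{16990 + \frac{1}{- \frac{111}{8} + 34209}} = \frac{1}{16990 + \frac{1}{\frac{273561}{8}}} = \frac{1}{16990 + \frac{8}{273561}} = \frac{1}{\frac{4647801398}{273561}} = \frac{273561}{4647801398}$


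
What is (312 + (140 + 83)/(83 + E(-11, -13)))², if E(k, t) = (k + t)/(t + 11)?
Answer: 891798769/9025 ≈ 98814.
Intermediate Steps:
E(k, t) = (k + t)/(11 + t)
(312 + (140 + 83)/(83 + E(-11, -13)))² = (312 + (140 + 83)/(83 + (-11 - 13)/(11 - 13)))² = (312 + 223/(83 - 24/(-2)))² = (312 + 223/(83 - ½*(-24)))² = (312 + 223/(83 + 12))² = (312 + 223/95)² = (29863/95)² = 891798769/9025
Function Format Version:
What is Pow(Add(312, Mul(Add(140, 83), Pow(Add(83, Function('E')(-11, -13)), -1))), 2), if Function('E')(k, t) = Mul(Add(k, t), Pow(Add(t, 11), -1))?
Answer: Rational(891798769, 9025) ≈ 98814.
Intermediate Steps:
Function('E')(k, t) = Mul(Pow(Add(11, t), -1), Add(k, t)) (Function('E')(k, t) = Mul(Add(k, t), Pow(Add(11, t), -1)) = Mul(Pow(Add(11, t), -1), Add(k, t)))
Pow(Add(312, Mul(Add(140, 83), Pow(Add(83, Function('E')(-11, -13)), -1))), 2) = Pow(Add(312, Mul(Add(140, 83), Pow(Add(83, Mul(Pow(Add(11, -13), -1), Add(-11, -13))), -1))), 2) = Pow(Add(312, Mul(223, Pow(Add(83, Mul(Pow(-2, -1), -24)), -1))), 2) = Pow(Add(312, Mul(223, Pow(Add(83, Mul(Rational(-1, 2), -24)), -1))), 2) = Pow(Add(312, Mul(223, Pow(Add(83, 12), -1))), 2) = Pow(Add(312, Mul(223, Pow(95, -1))), 2) = Pow(Add(312, Mul(223, Rational(1, 95))), 2) = Pow(Add(312, Rational(223, 95)), 2) = Pow(Rational(29863, 95), 2) = Rational(891798769, 9025)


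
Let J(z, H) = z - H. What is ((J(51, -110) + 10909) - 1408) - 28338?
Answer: -18676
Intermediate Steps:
((J(51, -110) + 10909) - 1408) - 28338 = (((51 - 1*(-110)) + 10909) - 1408) - 28338 = (((51 + 110) + 10909) - 1408) - 28338 = ((161 + 10909) - 1408) - 28338 = (11070 - 1408) - 28338 = 9662 - 28338 = -18676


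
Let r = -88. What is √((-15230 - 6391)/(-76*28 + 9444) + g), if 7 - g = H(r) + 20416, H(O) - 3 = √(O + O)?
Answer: √(-273171781977 - 53523856*I*√11)/3658 ≈ 0.046425 - 142.88*I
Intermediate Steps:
H(O) = 3 + √2*√O (H(O) = 3 + √(O + O) = 3 + √(2*O) = 3 + √2*√O)
g = -20412 - 4*I*√11 (g = 7 - ((3 + √2*√(-88)) + 20416) = 7 - ((3 + √2*(2*I*√22)) + 20416) = 7 - ((3 + 4*I*√11) + 20416) = 7 - (20419 + 4*I*√11) = 7 + (-20419 - 4*I*√11) = -20412 - 4*I*√11 ≈ -20412.0 - 13.266*I)
√((-15230 - 6391)/(-76*28 + 9444) + g) = √((-15230 - 6391)/(-76*28 + 9444) + (-20412 - 4*I*√11)) = √(-21621/(-2128 + 9444) + (-20412 - 4*I*√11)) = √(-21621/7316 + (-20412 - 4*I*√11)) = √(-149355813/7316 - 4*I*√11)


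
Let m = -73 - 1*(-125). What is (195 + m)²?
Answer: 61009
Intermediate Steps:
m = 52 (m = -73 + 125 = 52)
(195 + m)² = (195 + 52)² = 247² = 61009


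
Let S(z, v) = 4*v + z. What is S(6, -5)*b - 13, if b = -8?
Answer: 99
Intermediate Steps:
S(z, v) = z + 4*v
S(6, -5)*b - 13 = (6 + 4*(-5))*(-8) - 13 = (6 - 20)*(-8) - 13 = -14*(-8) - 13 = 112 - 13 = 99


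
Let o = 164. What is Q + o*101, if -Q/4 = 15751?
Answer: -46440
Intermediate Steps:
Q = -63004 (Q = -4*15751 = -63004)
Q + o*101 = -63004 + 164*101 = -63004 + 16564 = -46440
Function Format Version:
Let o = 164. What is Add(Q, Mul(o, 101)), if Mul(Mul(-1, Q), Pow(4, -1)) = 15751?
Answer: -46440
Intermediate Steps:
Q = -63004 (Q = Mul(-4, 15751) = -63004)
Add(Q, Mul(o, 101)) = Add(-63004, Mul(164, 101)) = Add(-63004, 16564) = -46440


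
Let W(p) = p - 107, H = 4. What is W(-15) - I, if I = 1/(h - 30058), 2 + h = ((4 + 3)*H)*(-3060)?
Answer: -14120279/115740 ≈ -122.00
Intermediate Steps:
W(p) = -107 + p
h = -85682 (h = -2 + ((4 + 3)*4)*(-3060) = -2 + (7*4)*(-3060) = -2 + 28*(-3060) = -2 - 85680 = -85682)
I = -1/115740 (I = 1/(-85682 - 30058) = 1/(-115740) = -1/115740 ≈ -8.6401e-6)
W(-15) - I = (-107 - 15) - 1*(-1/115740) = -122 + 1/115740 = -14120279/115740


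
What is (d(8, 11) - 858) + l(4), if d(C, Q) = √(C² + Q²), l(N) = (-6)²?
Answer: -822 + √185 ≈ -808.40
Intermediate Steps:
l(N) = 36
(d(8, 11) - 858) + l(4) = (√(8² + 11²) - 858) + 36 = (√(64 + 121) - 858) + 36 = (√185 - 858) + 36 = (-858 + √185) + 36 = -822 + √185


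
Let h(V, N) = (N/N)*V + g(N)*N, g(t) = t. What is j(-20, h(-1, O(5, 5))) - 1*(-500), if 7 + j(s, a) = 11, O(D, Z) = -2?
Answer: 504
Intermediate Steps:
h(V, N) = V + N² (h(V, N) = (N/N)*V + N*N = 1*V + N² = V + N²)
j(s, a) = 4 (j(s, a) = -7 + 11 = 4)
j(-20, h(-1, O(5, 5))) - 1*(-500) = 4 - 1*(-500) = 4 + 500 = 504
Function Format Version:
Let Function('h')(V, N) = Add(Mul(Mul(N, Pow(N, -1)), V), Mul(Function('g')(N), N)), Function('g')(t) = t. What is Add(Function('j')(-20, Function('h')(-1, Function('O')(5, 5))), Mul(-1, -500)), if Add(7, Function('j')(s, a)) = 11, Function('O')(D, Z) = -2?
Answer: 504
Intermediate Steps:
Function('h')(V, N) = Add(V, Pow(N, 2)) (Function('h')(V, N) = Add(Mul(Mul(N, Pow(N, -1)), V), Mul(N, N)) = Add(Mul(1, V), Pow(N, 2)) = Add(V, Pow(N, 2)))
Function('j')(s, a) = 4 (Function('j')(s, a) = Add(-7, 11) = 4)
Add(Function('j')(-20, Function('h')(-1, Function('O')(5, 5))), Mul(-1, -500)) = Add(4, Mul(-1, -500)) = Add(4, 500) = 504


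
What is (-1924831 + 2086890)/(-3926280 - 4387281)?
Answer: -162059/8313561 ≈ -0.019493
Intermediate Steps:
(-1924831 + 2086890)/(-3926280 - 4387281) = 162059/(-8313561) = 162059*(-1/8313561) = -162059/8313561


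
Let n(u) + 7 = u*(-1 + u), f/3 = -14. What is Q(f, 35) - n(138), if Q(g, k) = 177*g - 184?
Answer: -26517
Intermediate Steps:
f = -42 (f = 3*(-14) = -42)
n(u) = -7 + u*(-1 + u)
Q(g, k) = -184 + 177*g
Q(f, 35) - n(138) = (-184 + 177*(-42)) - (-7 + 138**2 - 1*138) = (-184 - 7434) - (-7 + 19044 - 138) = -7618 - 1*18899 = -7618 - 18899 = -26517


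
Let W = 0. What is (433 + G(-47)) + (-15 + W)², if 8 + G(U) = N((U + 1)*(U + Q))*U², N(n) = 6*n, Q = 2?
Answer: 27436430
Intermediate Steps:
G(U) = -8 + 6*U²*(1 + U)*(2 + U) (G(U) = -8 + (6*((U + 1)*(U + 2)))*U² = -8 + (6*((1 + U)*(2 + U)))*U² = -8 + (6*(1 + U)*(2 + U))*U² = -8 + 6*U²*(1 + U)*(2 + U))
(433 + G(-47)) + (-15 + W)² = (433 + (-8 + 6*(-47)²*(2 + (-47)² + 3*(-47)))) + (-15 + 0)² = (433 + (-8 + 6*2209*(2 + 2209 - 141))) + (-15)² = (433 + (-8 + 6*2209*2070)) + 225 = (433 + (-8 + 27435780)) + 225 = (433 + 27435772) + 225 = 27436205 + 225 = 27436430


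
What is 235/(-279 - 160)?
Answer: -235/439 ≈ -0.53531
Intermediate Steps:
235/(-279 - 160) = 235/(-439) = -1/439*235 = -235/439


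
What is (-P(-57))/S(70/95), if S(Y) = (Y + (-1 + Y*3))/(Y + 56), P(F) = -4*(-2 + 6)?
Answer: 17248/37 ≈ 466.16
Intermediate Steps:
P(F) = -16 (P(F) = -4*4 = -16)
S(Y) = (-1 + 4*Y)/(56 + Y) (S(Y) = (Y + (-1 + 3*Y))/(56 + Y) = (-1 + 4*Y)/(56 + Y))
(-P(-57))/S(70/95) = (-1*(-16))/(((-1 + 4*(70/95))/(56 + 70/95))) = 16/(((-1 + 4*(70*(1/95)))/(56 + 70*(1/95)))) = 16/(((-1 + 4*(14/19))/(56 + 14/19))) = 16/(((-1 + 56/19)/(1078/19))) = 16/(((19/1078)*(37/19))) = 16/(37/1078) = 16*(1078/37) = 17248/37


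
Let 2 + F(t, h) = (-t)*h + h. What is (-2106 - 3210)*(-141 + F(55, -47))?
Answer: -12731820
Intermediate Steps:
F(t, h) = -2 + h - h*t (F(t, h) = -2 + ((-t)*h + h) = -2 + (-h*t + h) = -2 + (h - h*t) = -2 + h - h*t)
(-2106 - 3210)*(-141 + F(55, -47)) = (-2106 - 3210)*(-141 + (-2 - 47 - 1*(-47)*55)) = -5316*(-141 + (-2 - 47 + 2585)) = -5316*(-141 + 2536) = -5316*2395 = -12731820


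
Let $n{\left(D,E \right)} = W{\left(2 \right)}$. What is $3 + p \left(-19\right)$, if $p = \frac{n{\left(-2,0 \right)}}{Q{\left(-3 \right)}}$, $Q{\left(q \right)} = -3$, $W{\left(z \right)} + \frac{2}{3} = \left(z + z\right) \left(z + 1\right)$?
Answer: $\frac{673}{9} \approx 74.778$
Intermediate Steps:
$W{\left(z \right)} = - \frac{2}{3} + 2 z \left(1 + z\right)$ ($W{\left(z \right)} = - \frac{2}{3} + \left(z + z\right) \left(z + 1\right) = - \frac{2}{3} + 2 z \left(1 + z\right)$)
$n{\left(D,E \right)} = \frac{34}{3}$ ($n{\left(D,E \right)} = - \frac{2}{3} + 2 \cdot 2 + 2 \cdot 2^{2} = - \frac{2}{3} + 4 + 2 \cdot 4 = - \frac{2}{3} + 4 + 8 = \frac{34}{3}$)
$p = - \frac{34}{9}$ ($p = \frac{34}{3 \left(-3\right)} = \frac{34}{3} \left(- \frac{1}{3}\right) = - \frac{34}{9} \approx -3.7778$)
$3 + p \left(-19\right) = 3 - - \frac{646}{9} = 3 + \frac{646}{9} = \frac{673}{9}$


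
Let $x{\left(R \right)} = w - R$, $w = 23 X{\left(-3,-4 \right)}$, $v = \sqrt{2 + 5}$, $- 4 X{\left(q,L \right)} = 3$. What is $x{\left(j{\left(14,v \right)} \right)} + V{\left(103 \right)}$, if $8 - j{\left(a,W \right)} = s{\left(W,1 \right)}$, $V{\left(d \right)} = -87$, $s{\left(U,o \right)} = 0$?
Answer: $- \frac{449}{4} \approx -112.25$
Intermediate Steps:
$X{\left(q,L \right)} = - \frac{3}{4}$ ($X{\left(q,L \right)} = \left(- \frac{1}{4}\right) 3 = - \frac{3}{4}$)
$v = \sqrt{7} \approx 2.6458$
$j{\left(a,W \right)} = 8$ ($j{\left(a,W \right)} = 8 - 0 = 8 + 0 = 8$)
$w = - \frac{69}{4}$ ($w = 23 \left(- \frac{3}{4}\right) = - \frac{69}{4} \approx -17.25$)
$x{\left(R \right)} = - \frac{69}{4} - R$
$x{\left(j{\left(14,v \right)} \right)} + V{\left(103 \right)} = \left(- \frac{69}{4} - 8\right) - 87 = - \frac{101}{4} - 87 = - \frac{449}{4}$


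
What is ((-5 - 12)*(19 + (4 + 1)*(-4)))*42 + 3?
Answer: 717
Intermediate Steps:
((-5 - 12)*(19 + (4 + 1)*(-4)))*42 + 3 = -17*(19 + 5*(-4))*42 + 3 = -17*(19 - 20)*42 + 3 = -17*(-1)*42 + 3 = 17*42 + 3 = 714 + 3 = 717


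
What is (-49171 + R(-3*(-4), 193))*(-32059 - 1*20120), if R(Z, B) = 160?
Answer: 2557344969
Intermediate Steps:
(-49171 + R(-3*(-4), 193))*(-32059 - 1*20120) = (-49171 + 160)*(-32059 - 1*20120) = -49011*(-32059 - 20120) = -49011*(-52179) = 2557344969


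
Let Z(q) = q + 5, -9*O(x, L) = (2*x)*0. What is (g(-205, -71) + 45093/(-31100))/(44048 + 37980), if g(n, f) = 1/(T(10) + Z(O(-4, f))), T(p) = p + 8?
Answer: -1006039/58674628400 ≈ -1.7146e-5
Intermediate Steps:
O(x, L) = 0 (O(x, L) = -2*x*0/9 = -⅑*0 = 0)
Z(q) = 5 + q
T(p) = 8 + p
g(n, f) = 1/23 (g(n, f) = 1/((8 + 10) + (5 + 0)) = 1/(18 + 5) = 1/23)
(g(-205, -71) + 45093/(-31100))/(44048 + 37980) = (1/23 + 45093/(-31100))/(44048 + 37980) = (1/23 + 45093*(-1/31100))/82028 = (1/23 - 45093/31100)*(1/82028) = -1006039/715300*1/82028 = -1006039/58674628400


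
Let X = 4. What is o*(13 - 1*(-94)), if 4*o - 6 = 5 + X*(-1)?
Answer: 749/4 ≈ 187.25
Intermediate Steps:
o = 7/4 (o = 3/2 + (5 + 4*(-1))/4 = 3/2 + (5 - 4)/4 = 3/2 + (¼)*1 = 3/2 + ¼ = 7/4 ≈ 1.7500)
o*(13 - 1*(-94)) = 7*(13 - 1*(-94))/4 = 7*(13 + 94)/4 = (7/4)*107 = 749/4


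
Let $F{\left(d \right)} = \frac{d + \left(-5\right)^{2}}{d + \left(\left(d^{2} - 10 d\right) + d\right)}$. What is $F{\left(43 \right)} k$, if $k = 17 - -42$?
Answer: $\frac{4012}{1505} \approx 2.6658$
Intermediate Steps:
$k = 59$ ($k = 17 + 42 = 59$)
$F{\left(d \right)} = \frac{25 + d}{d^{2} - 8 d}$ ($F{\left(d \right)} = \frac{d + 25}{d + \left(d^{2} - 9 d\right)} = \frac{25 + d}{d^{2} - 8 d}$)
$F{\left(43 \right)} k = \frac{25 + 43}{43 \left(-8 + 43\right)} 59 = \frac{1}{43} \cdot \frac{1}{35} \cdot 68 \cdot 59 = \frac{68}{1505} \cdot 59 = \frac{4012}{1505}$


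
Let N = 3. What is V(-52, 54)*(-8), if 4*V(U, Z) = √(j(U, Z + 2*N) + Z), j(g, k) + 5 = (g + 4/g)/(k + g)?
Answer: -3*√12766/26 ≈ -13.037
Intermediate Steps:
j(g, k) = -5 + (g + 4/g)/(g + k) (j(g, k) = -5 + (g + 4/g)/(k + g) = -5 + (g + 4/g)/(g + k))
V(U, Z) = √(Z + (4 - 4*U² - 5*U*(6 + Z))/(U*(6 + U + Z)))/4 (V(U, Z) = √((4 - 4*U² - 5*U*(Z + 2*3))/(U*(U + (Z + 2*3))) + Z)/4 = √((4 - 4*U² - 5*U*(Z + 6))/(U*(U + (Z + 6))) + Z)/4 = √((4 - 4*U² - 5*U*(6 + Z))/(U*(U + (6 + Z))) + Z)/4 = √((4 - 4*U² - 5*U*(6 + Z))/(U*(6 + U + Z)) + Z)/4 = √(Z + (4 - 4*U² - 5*U*(6 + Z))/(U*(6 + U + Z)))/4)
V(-52, 54)*(-8) = (√((4 - 4*(-52)² - 5*(-52)*(6 + 54) - 52*54*(6 - 52 + 54))/((-52)*(6 - 52 + 54)))/4)*(-8) = (√(-1/52*(4 - 4*2704 - 5*(-52)*60 - 52*54*8)/8)/4)*(-8) = (√(-1/52*⅛*(4 - 10816 + 15600 - 22464))/4)*(-8) = (√(-1/52*⅛*(-17676))/4)*(-8) = (√(4419/104)/4)*(-8) = ((3*√12766/52)/4)*(-8) = (3*√12766/208)*(-8) = -3*√12766/26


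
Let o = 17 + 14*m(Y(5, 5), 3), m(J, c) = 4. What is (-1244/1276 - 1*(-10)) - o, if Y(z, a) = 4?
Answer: -20408/319 ≈ -63.975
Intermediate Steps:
o = 73 (o = 17 + 14*4 = 17 + 56 = 73)
(-1244/1276 - 1*(-10)) - o = (-1244/1276 - 1*(-10)) - 1*73 = (-1244*1/1276 + 10) - 73 = (-311/319 + 10) - 73 = 2879/319 - 73 = -20408/319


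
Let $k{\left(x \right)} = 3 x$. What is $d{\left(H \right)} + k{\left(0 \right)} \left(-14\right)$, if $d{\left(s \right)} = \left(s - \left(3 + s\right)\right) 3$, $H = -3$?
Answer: $-9$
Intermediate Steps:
$d{\left(s \right)} = -9$ ($d{\left(s \right)} = \left(-3\right) 3 = -9$)
$d{\left(H \right)} + k{\left(0 \right)} \left(-14\right) = -9 + 3 \cdot 0 \left(-14\right) = -9 + 0 \left(-14\right) = -9 + 0 = -9$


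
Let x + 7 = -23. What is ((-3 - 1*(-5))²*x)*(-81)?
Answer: 9720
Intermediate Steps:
x = -30 (x = -7 - 23 = -30)
((-3 - 1*(-5))²*x)*(-81) = ((-3 - 1*(-5))²*(-30))*(-81) = ((-3 + 5)²*(-30))*(-81) = (2²*(-30))*(-81) = (4*(-30))*(-81) = -120*(-81) = 9720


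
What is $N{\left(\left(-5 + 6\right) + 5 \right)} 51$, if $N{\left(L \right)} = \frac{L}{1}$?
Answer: $306$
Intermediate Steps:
$N{\left(L \right)} = L$ ($N{\left(L \right)} = L 1 = L$)
$N{\left(\left(-5 + 6\right) + 5 \right)} 51 = \left(\left(-5 + 6\right) + 5\right) 51 = \left(1 + 5\right) 51 = 6 \cdot 51 = 306$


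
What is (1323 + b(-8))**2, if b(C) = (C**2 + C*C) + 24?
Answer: 2175625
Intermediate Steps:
b(C) = 24 + 2*C**2 (b(C) = (C**2 + C**2) + 24 = 2*C**2 + 24 = 24 + 2*C**2)
(1323 + b(-8))**2 = (1323 + (24 + 2*(-8)**2))**2 = (1323 + (24 + 2*64))**2 = (1323 + (24 + 128))**2 = (1323 + 152)**2 = 1475**2 = 2175625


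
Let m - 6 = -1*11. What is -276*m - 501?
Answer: 879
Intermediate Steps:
m = -5 (m = 6 - 1*11 = 6 - 11 = -5)
-276*m - 501 = -276*(-5) - 501 = 1380 - 501 = 879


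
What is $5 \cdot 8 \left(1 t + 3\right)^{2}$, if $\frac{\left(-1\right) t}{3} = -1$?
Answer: $1440$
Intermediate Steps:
$t = 3$ ($t = \left(-3\right) \left(-1\right) = 3$)
$5 \cdot 8 \left(1 t + 3\right)^{2} = 5 \cdot 8 \left(1 \cdot 3 + 3\right)^{2} = 40 \left(3 + 3\right)^{2} = 40 \cdot 6^{2} = 40 \cdot 36 = 1440$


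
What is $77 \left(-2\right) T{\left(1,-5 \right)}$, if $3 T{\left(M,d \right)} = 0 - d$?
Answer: $- \frac{770}{3} \approx -256.67$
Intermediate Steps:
$T{\left(M,d \right)} = - \frac{d}{3}$ ($T{\left(M,d \right)} = \frac{0 - d}{3} = \frac{\left(-1\right) d}{3} = - \frac{d}{3}$)
$77 \left(-2\right) T{\left(1,-5 \right)} = 77 \left(-2\right) \left(\left(- \frac{1}{3}\right) \left(-5\right)\right) = \left(-154\right) \frac{5}{3} = - \frac{770}{3}$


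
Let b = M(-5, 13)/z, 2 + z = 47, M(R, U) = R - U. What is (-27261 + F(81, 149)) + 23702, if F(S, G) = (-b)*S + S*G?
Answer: 42712/5 ≈ 8542.4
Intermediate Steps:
z = 45 (z = -2 + 47 = 45)
b = -⅖ (b = (-5 - 1*13)/45 = (-5 - 13)*(1/45) = -18*1/45 = -⅖ ≈ -0.40000)
F(S, G) = 2*S/5 + G*S (F(S, G) = (-1*(-⅖))*S + S*G = 2*S/5 + G*S)
(-27261 + F(81, 149)) + 23702 = (-27261 + (⅕)*81*(2 + 5*149)) + 23702 = (-27261 + (⅕)*81*(2 + 745)) + 23702 = (-27261 + (⅕)*81*747) + 23702 = (-27261 + 60507/5) + 23702 = -75798/5 + 23702 = 42712/5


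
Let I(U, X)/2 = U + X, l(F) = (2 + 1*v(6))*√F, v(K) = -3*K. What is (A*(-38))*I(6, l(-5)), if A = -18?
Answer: 8208 - 21888*I*√5 ≈ 8208.0 - 48943.0*I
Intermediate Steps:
l(F) = -16*√F (l(F) = (2 + 1*(-3*6))*√F = (2 + 1*(-18))*√F = (2 - 18)*√F = -16*√F)
I(U, X) = 2*U + 2*X (I(U, X) = 2*(U + X) = 2*U + 2*X)
(A*(-38))*I(6, l(-5)) = (-18*(-38))*(2*6 + 2*(-16*I*√5)) = 684*(12 + 2*(-16*I*√5)) = 684*(12 - 32*I*√5) = 8208 - 21888*I*√5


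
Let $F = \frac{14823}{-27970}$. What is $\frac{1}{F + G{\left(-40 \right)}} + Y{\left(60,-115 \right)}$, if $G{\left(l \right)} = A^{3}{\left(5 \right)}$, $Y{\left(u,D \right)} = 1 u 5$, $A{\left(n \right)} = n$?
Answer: $\frac{1044456070}{3481427} \approx 300.01$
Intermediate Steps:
$Y{\left(u,D \right)} = 5 u$ ($Y{\left(u,D \right)} = u 5 = 5 u$)
$G{\left(l \right)} = 125$ ($G{\left(l \right)} = 5^{3} = 125$)
$F = - \frac{14823}{27970}$ ($F = 14823 \left(- \frac{1}{27970}\right) = - \frac{14823}{27970} \approx -0.52996$)
$\frac{1}{F + G{\left(-40 \right)}} + Y{\left(60,-115 \right)} = \frac{1}{- \frac{14823}{27970} + 125} + 5 \cdot 60 = \frac{1}{\frac{3481427}{27970}} + 300 = \frac{27970}{3481427} + 300 = \frac{1044456070}{3481427}$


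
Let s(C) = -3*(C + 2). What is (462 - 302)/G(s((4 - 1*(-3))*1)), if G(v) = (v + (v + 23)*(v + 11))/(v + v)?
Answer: -8640/37 ≈ -233.51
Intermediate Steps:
s(C) = -6 - 3*C (s(C) = -3*(2 + C) = -6 - 3*C)
G(v) = (v + (11 + v)*(23 + v))/(2*v) (G(v) = (v + (23 + v)*(11 + v))/((2*v)) = (v + (11 + v)*(23 + v))*(1/(2*v)) = (v + (11 + v)*(23 + v))/(2*v))
(462 - 302)/G(s((4 - 1*(-3))*1)) = (462 - 302)/(((253 + (-6 - 3*(4 - 1*(-3)))*(35 + (-6 - 3*(4 - 1*(-3)))))/(2*(-6 - 3*(4 - 1*(-3)))))) = 160/(((253 + (-6 - 3*(4 + 3))*(35 + (-6 - 3*(4 + 3))))/(2*(-6 - 3*(4 + 3))))) = 160/(((253 + (-6 - 21)*(35 + (-6 - 21)))/(2*(-6 - 21)))) = 160/(((½)*(253 - 27*(35 - 27))/(-27))) = 160/(((½)*(-1/27)*(253 - 27*8))) = 160/(((½)*(-1/27)*(253 - 216))) = 160/(((½)*(-1/27)*37)) = 160/(-37/54) = 160*(-54/37) = -8640/37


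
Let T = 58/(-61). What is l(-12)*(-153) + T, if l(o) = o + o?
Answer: 223934/61 ≈ 3671.1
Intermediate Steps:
l(o) = 2*o
T = -58/61 (T = 58*(-1/61) = -58/61 ≈ -0.95082)
l(-12)*(-153) + T = (2*(-12))*(-153) - 58/61 = -24*(-153) - 58/61 = 3672 - 58/61 = 223934/61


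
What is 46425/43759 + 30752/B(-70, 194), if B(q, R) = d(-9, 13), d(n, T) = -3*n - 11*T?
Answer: -335072867/1269011 ≈ -264.04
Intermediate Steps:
d(n, T) = -11*T - 3*n
B(q, R) = -116 (B(q, R) = -11*13 - 3*(-9) = -143 + 27 = -116)
46425/43759 + 30752/B(-70, 194) = 46425/43759 + 30752/(-116) = 46425*(1/43759) + 30752*(-1/116) = 46425/43759 - 7688/29 = -335072867/1269011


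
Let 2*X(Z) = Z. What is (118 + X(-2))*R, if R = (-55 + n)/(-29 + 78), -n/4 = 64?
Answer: -36387/49 ≈ -742.59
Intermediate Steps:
n = -256 (n = -4*64 = -256)
X(Z) = Z/2
R = -311/49 (R = (-55 - 256)/(-29 + 78) = -311/49 ≈ -6.3469)
(118 + X(-2))*R = (118 + (½)*(-2))*(-311/49) = (118 - 1)*(-311/49) = 117*(-311/49) = -36387/49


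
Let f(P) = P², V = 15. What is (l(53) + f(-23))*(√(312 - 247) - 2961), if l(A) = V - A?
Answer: -1453851 + 491*√65 ≈ -1.4499e+6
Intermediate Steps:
l(A) = 15 - A
(l(53) + f(-23))*(√(312 - 247) - 2961) = ((15 - 1*53) + (-23)²)*(√(312 - 247) - 2961) = ((15 - 53) + 529)*(√65 - 2961) = (-38 + 529)*(-2961 + √65) = 491*(-2961 + √65) = -1453851 + 491*√65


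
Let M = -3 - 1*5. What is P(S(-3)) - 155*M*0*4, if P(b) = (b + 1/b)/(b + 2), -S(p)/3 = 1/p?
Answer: ⅔ ≈ 0.66667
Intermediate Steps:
S(p) = -3/p
P(b) = (b + 1/b)/(2 + b)
M = -8 (M = -3 - 5 = -8)
P(S(-3)) - 155*M*0*4 = (1 + (-3/(-3))²)/(((-3/(-3)))*(2 - 3/(-3))) - 155*(-8*0)*4 = (1 + (-3*(-⅓))²)/(((-3*(-⅓)))*(2 - 3*(-⅓))) - 0*4 = (1 + 1²)/(1*(2 + 1)) - 155*0 = 1*(1 + 1)/3 + 0 = 1*(⅓)*2 + 0 = ⅔ + 0 = ⅔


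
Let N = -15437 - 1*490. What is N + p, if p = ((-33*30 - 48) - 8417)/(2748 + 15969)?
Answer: -298115114/18717 ≈ -15928.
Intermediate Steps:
N = -15927 (N = -15437 - 490 = -15927)
p = -9455/18717 (p = ((-990 - 48) - 8417)/18717 = (-1038 - 8417)*(1/18717) = -9455*1/18717 = -9455/18717 ≈ -0.50516)
N + p = -15927 - 9455/18717 = -298115114/18717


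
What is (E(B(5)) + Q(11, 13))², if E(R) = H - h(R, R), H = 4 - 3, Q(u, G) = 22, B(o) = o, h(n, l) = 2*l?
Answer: 169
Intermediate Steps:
H = 1
E(R) = 1 - 2*R
(E(B(5)) + Q(11, 13))² = ((1 - 2*5) + 22)² = ((1 - 10) + 22)² = (-9 + 22)² = 13² = 169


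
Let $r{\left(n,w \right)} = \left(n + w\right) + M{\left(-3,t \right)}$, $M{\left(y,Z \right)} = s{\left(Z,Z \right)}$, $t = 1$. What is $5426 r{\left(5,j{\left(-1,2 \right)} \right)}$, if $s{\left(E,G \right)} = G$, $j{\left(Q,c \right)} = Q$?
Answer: $27130$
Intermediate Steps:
$M{\left(y,Z \right)} = Z$
$r{\left(n,w \right)} = 1 + n + w$ ($r{\left(n,w \right)} = \left(n + w\right) + 1 = 1 + n + w$)
$5426 r{\left(5,j{\left(-1,2 \right)} \right)} = 5426 \left(1 + 5 - 1\right) = 5426 \cdot 5 = 27130$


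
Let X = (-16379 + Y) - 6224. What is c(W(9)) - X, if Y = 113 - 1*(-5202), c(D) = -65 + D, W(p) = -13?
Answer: 17210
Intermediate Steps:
Y = 5315 (Y = 113 + 5202 = 5315)
X = -17288 (X = (-16379 + 5315) - 6224 = -11064 - 6224 = -17288)
c(W(9)) - X = (-65 - 13) - 1*(-17288) = -78 + 17288 = 17210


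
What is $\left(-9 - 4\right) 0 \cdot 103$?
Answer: $0$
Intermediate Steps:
$\left(-9 - 4\right) 0 \cdot 103 = \left(-13\right) 0 \cdot 103 = 0 \cdot 103 = 0$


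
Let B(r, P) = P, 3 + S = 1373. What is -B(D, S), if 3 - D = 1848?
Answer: -1370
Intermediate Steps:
D = -1845 (D = 3 - 1*1848 = 3 - 1848 = -1845)
S = 1370 (S = -3 + 1373 = 1370)
-B(D, S) = -1*1370 = -1370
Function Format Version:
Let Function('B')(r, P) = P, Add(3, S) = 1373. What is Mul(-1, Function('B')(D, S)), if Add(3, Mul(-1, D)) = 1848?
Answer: -1370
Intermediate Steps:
D = -1845 (D = Add(3, Mul(-1, 1848)) = Add(3, -1848) = -1845)
S = 1370 (S = Add(-3, 1373) = 1370)
Mul(-1, Function('B')(D, S)) = Mul(-1, 1370) = -1370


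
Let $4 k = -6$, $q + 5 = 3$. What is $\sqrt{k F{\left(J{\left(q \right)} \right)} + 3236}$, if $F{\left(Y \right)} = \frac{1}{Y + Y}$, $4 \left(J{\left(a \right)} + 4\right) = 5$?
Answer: $\frac{\sqrt{391589}}{11} \approx 56.888$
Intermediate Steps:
$q = -2$ ($q = -5 + 3 = -2$)
$J{\left(a \right)} = - \frac{11}{4}$ ($J{\left(a \right)} = -4 + \frac{1}{4} \cdot 5 = -4 + \frac{5}{4} = - \frac{11}{4}$)
$F{\left(Y \right)} = \frac{1}{2 Y}$
$k = - \frac{3}{2}$ ($k = \frac{1}{4} \left(-6\right) = - \frac{3}{2} \approx -1.5$)
$\sqrt{k F{\left(J{\left(q \right)} \right)} + 3236} = \sqrt{- \frac{3 \frac{1}{2 \left(- \frac{11}{4}\right)}}{2} + 3236} = \sqrt{- \frac{3 \cdot \frac{1}{2} \left(- \frac{4}{11}\right)}{2} + 3236} = \sqrt{\left(- \frac{3}{2}\right) \left(- \frac{2}{11}\right) + 3236} = \sqrt{\frac{3}{11} + 3236} = \sqrt{\frac{35599}{11}} = \frac{\sqrt{391589}}{11}$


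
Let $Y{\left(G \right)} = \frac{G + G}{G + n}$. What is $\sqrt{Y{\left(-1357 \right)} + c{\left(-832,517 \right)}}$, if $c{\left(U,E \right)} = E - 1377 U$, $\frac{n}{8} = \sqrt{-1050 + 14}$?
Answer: $\sqrt{\frac{1555370331 - 18338896 i \sqrt{259}}{1357 - 16 i \sqrt{259}}} \approx 1070.6 + 0.0001 i$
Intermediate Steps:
$n = 16 i \sqrt{259}$ ($n = 8 \sqrt{-1050 + 14} = 8 \sqrt{-1036} = 8 \cdot 2 i \sqrt{259} = 16 i \sqrt{259} \approx 257.5 i$)
$Y{\left(G \right)} = \frac{2 G}{G + 16 i \sqrt{259}}$ ($Y{\left(G \right)} = \frac{G + G}{G + 16 i \sqrt{259}} = \frac{2 G}{G + 16 i \sqrt{259}}$)
$\sqrt{Y{\left(-1357 \right)} + c{\left(-832,517 \right)}} = \sqrt{2 \left(-1357\right) \frac{1}{-1357 + 16 i \sqrt{259}} + \left(517 - -1145664\right)} = \sqrt{- \frac{2714}{-1357 + 16 i \sqrt{259}} + \left(517 + 1145664\right)} = \sqrt{- \frac{2714}{-1357 + 16 i \sqrt{259}} + 1146181} = \sqrt{1146181 - \frac{2714}{-1357 + 16 i \sqrt{259}}}$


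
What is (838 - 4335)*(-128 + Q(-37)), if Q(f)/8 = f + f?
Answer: 2517840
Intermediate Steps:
Q(f) = 16*f (Q(f) = 8*(f + f) = 8*(2*f) = 16*f)
(838 - 4335)*(-128 + Q(-37)) = (838 - 4335)*(-128 + 16*(-37)) = -3497*(-128 - 592) = -3497*(-720) = 2517840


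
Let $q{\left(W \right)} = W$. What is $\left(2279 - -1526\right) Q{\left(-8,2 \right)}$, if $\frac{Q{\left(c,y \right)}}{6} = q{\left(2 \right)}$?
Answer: $45660$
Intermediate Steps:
$Q{\left(c,y \right)} = 12$ ($Q{\left(c,y \right)} = 6 \cdot 2 = 12$)
$\left(2279 - -1526\right) Q{\left(-8,2 \right)} = \left(2279 - -1526\right) 12 = \left(2279 + 1526\right) 12 = 3805 \cdot 12 = 45660$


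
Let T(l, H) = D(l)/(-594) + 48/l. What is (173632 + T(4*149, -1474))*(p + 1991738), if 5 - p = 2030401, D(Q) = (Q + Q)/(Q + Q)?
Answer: -99012678607553/14751 ≈ -6.7123e+9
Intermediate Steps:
D(Q) = 1 (D(Q) = (2*Q)/((2*Q)) = (2*Q)*(1/(2*Q)) = 1)
p = -2030396 (p = 5 - 1*2030401 = 5 - 2030401 = -2030396)
T(l, H) = -1/594 + 48/l (T(l, H) = 1/(-594) + 48/l = 1*(-1/594) + 48/l = -1/594 + 48/l)
(173632 + T(4*149, -1474))*(p + 1991738) = (173632 + (28512 - 4*149)/(594*((4*149))))*(-2030396 + 1991738) = (173632 + (1/594)*(28512 - 1*596)/596)*(-38658) = (173632 + (1/594)*(1/596)*(28512 - 596))*(-38658) = (173632 + (1/594)*(1/596)*27916)*(-38658) = (173632 + 6979/88506)*(-38658) = (15367480771/88506)*(-38658) = -99012678607553/14751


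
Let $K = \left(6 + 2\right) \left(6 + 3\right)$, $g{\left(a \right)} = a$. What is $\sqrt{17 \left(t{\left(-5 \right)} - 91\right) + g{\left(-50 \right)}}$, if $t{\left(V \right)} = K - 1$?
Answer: $i \sqrt{390} \approx 19.748 i$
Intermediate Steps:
$K = 72$ ($K = 8 \cdot 9 = 72$)
$t{\left(V \right)} = 71$ ($t{\left(V \right)} = 72 - 1 = 71$)
$\sqrt{17 \left(t{\left(-5 \right)} - 91\right) + g{\left(-50 \right)}} = \sqrt{17 \left(71 - 91\right) - 50} = \sqrt{17 \left(-20\right) - 50} = \sqrt{-340 - 50} = \sqrt{-390} = i \sqrt{390}$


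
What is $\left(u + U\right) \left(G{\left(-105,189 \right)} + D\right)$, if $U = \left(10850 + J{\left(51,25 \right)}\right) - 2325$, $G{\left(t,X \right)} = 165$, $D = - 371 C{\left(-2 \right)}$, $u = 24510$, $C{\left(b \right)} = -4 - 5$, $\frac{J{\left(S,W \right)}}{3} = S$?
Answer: $116290752$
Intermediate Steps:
$J{\left(S,W \right)} = 3 S$
$C{\left(b \right)} = -9$
$D = 3339$ ($D = \left(-371\right) \left(-9\right) = 3339$)
$U = 8678$ ($U = \left(10850 + 3 \cdot 51\right) - 2325 = \left(10850 + 153\right) - 2325 = 11003 - 2325 = 8678$)
$\left(u + U\right) \left(G{\left(-105,189 \right)} + D\right) = \left(24510 + 8678\right) \left(165 + 3339\right) = 33188 \cdot 3504 = 116290752$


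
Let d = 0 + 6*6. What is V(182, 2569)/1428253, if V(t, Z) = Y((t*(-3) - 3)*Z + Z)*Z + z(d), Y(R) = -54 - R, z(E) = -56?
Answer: 3616530246/1428253 ≈ 2532.1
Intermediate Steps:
d = 36 (d = 0 + 36 = 36)
V(t, Z) = -56 + Z*(-54 - Z - Z*(-3 - 3*t)) (V(t, Z) = (-54 - ((t*(-3) - 3)*Z + Z))*Z - 56 = (-54 - ((-3*t - 3)*Z + Z))*Z - 56 = (-54 - ((-3 - 3*t)*Z + Z))*Z - 56 = (-54 - (Z*(-3 - 3*t) + Z))*Z - 56 = (-54 - (Z + Z*(-3 - 3*t)))*Z - 56 = (-54 + (-Z - Z*(-3 - 3*t)))*Z - 56 = (-54 - Z - Z*(-3 - 3*t))*Z - 56 = Z*(-54 - Z - Z*(-3 - 3*t)) - 56 = -56 + Z*(-54 - Z - Z*(-3 - 3*t)))
V(182, 2569)/1428253 = (-56 + 2569*(-54 + 2569*(2 + 3*182)))/1428253 = (-56 + 2569*(-54 + 2569*(2 + 546)))*(1/1428253) = (-56 + 2569*(-54 + 2569*548))*(1/1428253) = (-56 + 2569*(-54 + 1407812))*(1/1428253) = (-56 + 2569*1407758)*(1/1428253) = (-56 + 3616530302)*(1/1428253) = 3616530246*(1/1428253) = 3616530246/1428253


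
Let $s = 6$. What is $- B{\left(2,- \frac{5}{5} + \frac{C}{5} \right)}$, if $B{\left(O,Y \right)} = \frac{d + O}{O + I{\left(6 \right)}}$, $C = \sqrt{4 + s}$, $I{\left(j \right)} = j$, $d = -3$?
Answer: $\frac{1}{8} \approx 0.125$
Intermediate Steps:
$C = \sqrt{10}$ ($C = \sqrt{4 + 6} = \sqrt{10} \approx 3.1623$)
$B{\left(O,Y \right)} = \frac{-3 + O}{6 + O}$ ($B{\left(O,Y \right)} = \frac{-3 + O}{O + 6} = \frac{-3 + O}{6 + O}$)
$- B{\left(2,- \frac{5}{5} + \frac{C}{5} \right)} = - \frac{-3 + 2}{6 + 2} = - \frac{-1}{8} = \left(-1\right) \left(- \frac{1}{8}\right) = \frac{1}{8}$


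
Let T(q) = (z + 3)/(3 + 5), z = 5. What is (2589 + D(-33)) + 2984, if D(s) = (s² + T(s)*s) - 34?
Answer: 6595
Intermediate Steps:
T(q) = 1 (T(q) = (5 + 3)/(3 + 5) = 8/8 = 8*(⅛) = 1)
D(s) = -34 + s + s² (D(s) = (s² + 1*s) - 34 = (s² + s) - 34 = (s + s²) - 34 = -34 + s + s²)
(2589 + D(-33)) + 2984 = (2589 + (-34 - 33 + (-33)²)) + 2984 = (2589 + (-34 - 33 + 1089)) + 2984 = (2589 + 1022) + 2984 = 3611 + 2984 = 6595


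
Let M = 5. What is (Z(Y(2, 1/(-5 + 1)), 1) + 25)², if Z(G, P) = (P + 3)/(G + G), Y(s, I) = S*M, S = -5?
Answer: 388129/625 ≈ 621.01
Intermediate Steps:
Y(s, I) = -25 (Y(s, I) = -5*5 = -25)
Z(G, P) = (3 + P)/(2*G) (Z(G, P) = (3 + P)/((2*G)) = (3 + P)*(1/(2*G)) = (3 + P)/(2*G))
(Z(Y(2, 1/(-5 + 1)), 1) + 25)² = ((½)*(3 + 1)/(-25) + 25)² = ((½)*(-1/25)*4 + 25)² = (-2/25 + 25)² = (623/25)² = 388129/625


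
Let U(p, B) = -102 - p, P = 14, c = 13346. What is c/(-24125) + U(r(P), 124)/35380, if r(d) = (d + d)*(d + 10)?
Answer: -49085423/85354250 ≈ -0.57508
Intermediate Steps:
r(d) = 2*d*(10 + d) (r(d) = (2*d)*(10 + d) = 2*d*(10 + d))
c/(-24125) + U(r(P), 124)/35380 = 13346/(-24125) + (-102 - 2*14*(10 + 14))/35380 = 13346*(-1/24125) + (-102 - 2*14*24)*(1/35380) = -13346/24125 + (-102 - 1*672)*(1/35380) = -13346/24125 + (-102 - 672)*(1/35380) = -13346/24125 - 774*1/35380 = -13346/24125 - 387/17690 = -49085423/85354250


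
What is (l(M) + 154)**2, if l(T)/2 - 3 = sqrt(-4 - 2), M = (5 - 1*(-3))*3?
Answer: 25576 + 640*I*sqrt(6) ≈ 25576.0 + 1567.7*I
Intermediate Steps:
M = 24 (M = (5 + 3)*3 = 8*3 = 24)
l(T) = 6 + 2*I*sqrt(6) (l(T) = 6 + 2*sqrt(-4 - 2) = 6 + 2*sqrt(-6) = 6 + 2*(I*sqrt(6)) = 6 + 2*I*sqrt(6))
(l(M) + 154)**2 = ((6 + 2*I*sqrt(6)) + 154)**2 = (160 + 2*I*sqrt(6))**2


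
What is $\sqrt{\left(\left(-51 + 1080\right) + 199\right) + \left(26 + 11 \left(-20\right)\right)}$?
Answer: $\sqrt{1034} \approx 32.156$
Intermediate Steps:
$\sqrt{\left(\left(-51 + 1080\right) + 199\right) + \left(26 + 11 \left(-20\right)\right)} = \sqrt{\left(1029 + 199\right) + \left(26 - 220\right)} = \sqrt{1228 - 194} = \sqrt{1034}$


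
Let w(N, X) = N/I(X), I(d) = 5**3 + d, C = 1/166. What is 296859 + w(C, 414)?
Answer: 26561162167/89474 ≈ 2.9686e+5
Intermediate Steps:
C = 1/166 ≈ 0.0060241
I(d) = 125 + d
w(N, X) = N/(125 + X)
296859 + w(C, 414) = 296859 + 1/(166*(125 + 414)) = 296859 + (1/166)/539 = 296859 + (1/166)*(1/539) = 296859 + 1/89474 = 26561162167/89474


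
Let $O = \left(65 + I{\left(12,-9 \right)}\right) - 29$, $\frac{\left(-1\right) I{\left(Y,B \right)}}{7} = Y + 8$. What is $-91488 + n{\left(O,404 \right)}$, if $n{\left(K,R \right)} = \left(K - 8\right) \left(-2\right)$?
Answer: $-91264$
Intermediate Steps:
$I{\left(Y,B \right)} = -56 - 7 Y$ ($I{\left(Y,B \right)} = - 7 \left(Y + 8\right) = - 7 \left(8 + Y\right) = -56 - 7 Y$)
$O = -104$ ($O = \left(65 - 140\right) - 29 = -75 - 29 = -104$)
$n{\left(K,R \right)} = 16 - 2 K$ ($n{\left(K,R \right)} = \left(-8 + K\right) \left(-2\right) = 16 - 2 K$)
$-91488 + n{\left(O,404 \right)} = -91488 + \left(16 - -208\right) = -91488 + \left(16 + 208\right) = -91488 + 224 = -91264$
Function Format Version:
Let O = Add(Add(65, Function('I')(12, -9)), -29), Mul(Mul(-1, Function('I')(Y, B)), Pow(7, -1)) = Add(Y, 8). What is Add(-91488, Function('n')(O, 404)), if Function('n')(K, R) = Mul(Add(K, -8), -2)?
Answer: -91264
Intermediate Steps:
Function('I')(Y, B) = Add(-56, Mul(-7, Y)) (Function('I')(Y, B) = Mul(-7, Add(Y, 8)) = Mul(-7, Add(8, Y)) = Add(-56, Mul(-7, Y)))
O = -104 (O = Add(Add(65, Add(-56, Mul(-7, 12))), -29) = Add(Add(65, Add(-56, -84)), -29) = Add(Add(65, -140), -29) = Add(-75, -29) = -104)
Function('n')(K, R) = Add(16, Mul(-2, K)) (Function('n')(K, R) = Mul(Add(-8, K), -2) = Add(16, Mul(-2, K)))
Add(-91488, Function('n')(O, 404)) = Add(-91488, Add(16, Mul(-2, -104))) = Add(-91488, Add(16, 208)) = Add(-91488, 224) = -91264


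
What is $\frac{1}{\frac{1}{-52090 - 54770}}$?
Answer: $-106860$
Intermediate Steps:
$\frac{1}{\frac{1}{-52090 - 54770}} = \frac{1}{\frac{1}{-106860}} = \frac{1}{- \frac{1}{106860}} = -106860$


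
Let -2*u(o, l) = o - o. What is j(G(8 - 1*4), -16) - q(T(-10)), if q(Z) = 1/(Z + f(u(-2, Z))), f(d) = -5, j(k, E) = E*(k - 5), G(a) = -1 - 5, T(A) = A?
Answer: 2641/15 ≈ 176.07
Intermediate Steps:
G(a) = -6
j(k, E) = E*(-5 + k)
u(o, l) = 0 (u(o, l) = -(o - o)/2 = -1/2*0 = 0)
q(Z) = 1/(-5 + Z) (q(Z) = 1/(Z - 5) = 1/(-5 + Z))
j(G(8 - 1*4), -16) - q(T(-10)) = -16*(-5 - 6) - 1/(-5 - 10) = -16*(-11) - 1/(-15) = 176 - 1*(-1/15) = 176 + 1/15 = 2641/15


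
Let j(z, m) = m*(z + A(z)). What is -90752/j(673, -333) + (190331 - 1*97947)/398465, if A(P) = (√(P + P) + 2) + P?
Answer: 52302721435808/120465415909755 - 45376*√1346/302323707 ≈ 0.42867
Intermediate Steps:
A(P) = 2 + P + √2*√P (A(P) = (√(2*P) + 2) + P = (√2*√P + 2) + P = (2 + √2*√P) + P = 2 + P + √2*√P)
j(z, m) = m*(2 + 2*z + √2*√z) (j(z, m) = m*(z + (2 + z + √2*√z)) = m*(2 + 2*z + √2*√z))
-90752/j(673, -333) + (190331 - 1*97947)/398465 = -90752*(-1/(333*(2 + 2*673 + √2*√673))) + (190331 - 1*97947)/398465 = -90752*(-1/(333*(2 + 1346 + √1346))) + (190331 - 97947)*(1/398465) = -90752*(-1/(333*(1348 + √1346))) + 92384*(1/398465) = -90752/(-448884 - 333*√1346) + 92384/398465 = 92384/398465 - 90752/(-448884 - 333*√1346)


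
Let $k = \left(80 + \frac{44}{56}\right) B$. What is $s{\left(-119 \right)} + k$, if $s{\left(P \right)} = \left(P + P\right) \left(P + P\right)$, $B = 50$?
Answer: $\frac{424783}{7} \approx 60683.0$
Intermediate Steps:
$s{\left(P \right)} = 4 P^{2}$ ($s{\left(P \right)} = 2 P 2 P = 4 P^{2}$)
$k = \frac{28275}{7}$ ($k = \left(80 + \frac{44}{56}\right) 50 = \left(80 + 44 \cdot \frac{1}{56}\right) 50 = \left(80 + \frac{11}{14}\right) 50 = \frac{1131}{14} \cdot 50 = \frac{28275}{7} \approx 4039.3$)
$s{\left(-119 \right)} + k = 4 \left(-119\right)^{2} + \frac{28275}{7} = 4 \cdot 14161 + \frac{28275}{7} = 56644 + \frac{28275}{7} = \frac{424783}{7}$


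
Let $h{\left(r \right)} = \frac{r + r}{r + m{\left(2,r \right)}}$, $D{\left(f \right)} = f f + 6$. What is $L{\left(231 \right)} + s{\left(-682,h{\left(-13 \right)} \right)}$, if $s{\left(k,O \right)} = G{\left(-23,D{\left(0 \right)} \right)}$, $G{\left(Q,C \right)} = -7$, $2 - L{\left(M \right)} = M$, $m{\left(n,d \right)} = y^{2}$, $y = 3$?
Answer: $-236$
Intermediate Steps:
$m{\left(n,d \right)} = 9$ ($m{\left(n,d \right)} = 3^{2} = 9$)
$L{\left(M \right)} = 2 - M$
$D{\left(f \right)} = 6 + f^{2}$ ($D{\left(f \right)} = f^{2} + 6 = 6 + f^{2}$)
$h{\left(r \right)} = \frac{2 r}{9 + r}$ ($h{\left(r \right)} = \frac{r + r}{r + 9} = \frac{2 r}{9 + r}$)
$s{\left(k,O \right)} = -7$
$L{\left(231 \right)} + s{\left(-682,h{\left(-13 \right)} \right)} = \left(2 - 231\right) - 7 = -229 - 7 = -236$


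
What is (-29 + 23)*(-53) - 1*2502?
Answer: -2184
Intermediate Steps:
(-29 + 23)*(-53) - 1*2502 = -6*(-53) - 2502 = 318 - 2502 = -2184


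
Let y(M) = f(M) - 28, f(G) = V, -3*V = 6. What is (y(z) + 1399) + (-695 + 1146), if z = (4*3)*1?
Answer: 1820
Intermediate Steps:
V = -2 (V = -1/3*6 = -2)
f(G) = -2
z = 12 (z = 12*1 = 12)
y(M) = -30 (y(M) = -2 - 28 = -30)
(y(z) + 1399) + (-695 + 1146) = (-30 + 1399) + (-695 + 1146) = 1369 + 451 = 1820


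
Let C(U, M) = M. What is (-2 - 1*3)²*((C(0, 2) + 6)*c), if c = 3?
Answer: 600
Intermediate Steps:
(-2 - 1*3)²*((C(0, 2) + 6)*c) = (-2 - 1*3)²*((2 + 6)*3) = (-2 - 3)²*(8*3) = (-5)²*24 = 25*24 = 600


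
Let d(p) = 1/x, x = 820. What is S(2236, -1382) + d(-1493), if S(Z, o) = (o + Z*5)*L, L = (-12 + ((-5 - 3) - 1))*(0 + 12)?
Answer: -2024658719/820 ≈ -2.4691e+6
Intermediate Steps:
L = -252 (L = (-12 + (-8 - 1))*12 = (-12 - 9)*12 = -21*12 = -252)
S(Z, o) = -1260*Z - 252*o (S(Z, o) = (o + Z*5)*(-252) = (o + 5*Z)*(-252) = -1260*Z - 252*o)
d(p) = 1/820
S(2236, -1382) + d(-1493) = (-1260*2236 - 252*(-1382)) + 1/820 = (-2817360 + 348264) + 1/820 = -2469096 + 1/820 = -2024658719/820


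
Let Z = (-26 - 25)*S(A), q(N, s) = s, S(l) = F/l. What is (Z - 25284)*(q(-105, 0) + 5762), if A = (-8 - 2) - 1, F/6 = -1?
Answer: -1604313660/11 ≈ -1.4585e+8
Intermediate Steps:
F = -6 (F = 6*(-1) = -6)
A = -11 (A = -10 - 1 = -11)
S(l) = -6/l
Z = -306/11 (Z = (-26 - 25)*(-6/(-11)) = -(-306)*(-1)/11 = -51*6/11 = -306/11 ≈ -27.818)
(Z - 25284)*(q(-105, 0) + 5762) = (-306/11 - 25284)*(0 + 5762) = -278430/11*5762 = -1604313660/11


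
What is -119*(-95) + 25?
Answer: 11330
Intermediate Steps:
-119*(-95) + 25 = 11305 + 25 = 11330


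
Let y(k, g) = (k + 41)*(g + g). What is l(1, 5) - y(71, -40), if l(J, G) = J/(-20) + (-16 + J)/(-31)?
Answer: 5555469/620 ≈ 8960.4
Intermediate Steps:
y(k, g) = 2*g*(41 + k) (y(k, g) = (41 + k)*(2*g) = 2*g*(41 + k))
l(J, G) = 16/31 - 51*J/620 (l(J, G) = J*(-1/20) + (-16 + J)*(-1/31) = -J/20 + (16/31 - J/31) = 16/31 - 51*J/620)
l(1, 5) - y(71, -40) = (16/31 - 51/620*1) - 2*(-40)*(41 + 71) = (16/31 - 51/620) - 2*(-40)*112 = 269/620 - 1*(-8960) = 269/620 + 8960 = 5555469/620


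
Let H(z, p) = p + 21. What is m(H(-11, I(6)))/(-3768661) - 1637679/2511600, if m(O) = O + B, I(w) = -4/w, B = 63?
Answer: -474774329063/728105305200 ≈ -0.65207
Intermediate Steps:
H(z, p) = 21 + p
m(O) = 63 + O (m(O) = O + 63 = 63 + O)
m(H(-11, I(6)))/(-3768661) - 1637679/2511600 = (63 + (21 - 4/6))/(-3768661) - 1637679/2511600 = (63 + (21 - 4*1/6))*(-1/3768661) - 1637679*1/2511600 = (63 + (21 - 2/3))*(-1/3768661) - 545893/837200 = (63 + 61/3)*(-1/3768661) - 545893/837200 = (250/3)*(-1/3768661) - 545893/837200 = -250/11305983 - 545893/837200 = -474774329063/728105305200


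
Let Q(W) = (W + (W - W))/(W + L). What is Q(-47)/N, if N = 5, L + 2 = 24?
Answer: 47/125 ≈ 0.37600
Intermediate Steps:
L = 22 (L = -2 + 24 = 22)
Q(W) = W/(22 + W) (Q(W) = (W + (W - W))/(W + 22) = (W + 0)/(22 + W) = W/(22 + W))
Q(-47)/N = -47/(22 - 47)/5 = -47/(-25)*(⅕) = -47*(-1/25)*(⅕) = (47/25)*(⅕) = 47/125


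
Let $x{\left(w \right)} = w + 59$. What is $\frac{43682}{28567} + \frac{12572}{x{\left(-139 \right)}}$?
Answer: $- \frac{88912441}{571340} \approx -155.62$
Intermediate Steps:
$x{\left(w \right)} = 59 + w$
$\frac{43682}{28567} + \frac{12572}{x{\left(-139 \right)}} = \frac{43682}{28567} + \frac{12572}{59 - 139} = 43682 \cdot \frac{1}{28567} + \frac{12572}{-80} = \frac{43682}{28567} + 12572 \left(- \frac{1}{80}\right) = \frac{43682}{28567} - \frac{3143}{20} = - \frac{88912441}{571340}$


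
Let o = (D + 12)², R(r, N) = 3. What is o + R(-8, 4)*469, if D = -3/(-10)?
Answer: 155829/100 ≈ 1558.3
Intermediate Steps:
D = 3/10 (D = -3*(-⅒) = 3/10 ≈ 0.30000)
o = 15129/100 (o = (3/10 + 12)² = (123/10)² = 15129/100 ≈ 151.29)
o + R(-8, 4)*469 = 15129/100 + 3*469 = 15129/100 + 1407 = 155829/100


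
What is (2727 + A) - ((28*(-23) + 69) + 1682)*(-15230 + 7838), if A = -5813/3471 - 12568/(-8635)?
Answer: 245341620422308/29972085 ≈ 8.1857e+6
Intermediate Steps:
A = -6571727/29972085 (A = -5813*1/3471 - 12568*(-1/8635) = -5813/3471 + 12568/8635 = -6571727/29972085 ≈ -0.21926)
(2727 + A) - ((28*(-23) + 69) + 1682)*(-15230 + 7838) = (2727 - 6571727/29972085) - ((28*(-23) + 69) + 1682)*(-15230 + 7838) = 81727304068/29972085 - ((-644 + 69) + 1682)*(-7392) = 81727304068/29972085 - (-575 + 1682)*(-7392) = 81727304068/29972085 - 1107*(-7392) = 81727304068/29972085 - 1*(-8182944) = 81727304068/29972085 + 8182944 = 245341620422308/29972085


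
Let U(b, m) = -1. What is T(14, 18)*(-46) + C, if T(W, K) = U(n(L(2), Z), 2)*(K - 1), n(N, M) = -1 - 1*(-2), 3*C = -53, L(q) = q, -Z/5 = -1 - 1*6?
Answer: 2293/3 ≈ 764.33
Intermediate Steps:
Z = 35 (Z = -5*(-1 - 1*6) = -5*(-1 - 6) = -5*(-7) = 35)
C = -53/3 (C = (⅓)*(-53) = -53/3 ≈ -17.667)
n(N, M) = 1 (n(N, M) = -1 + 2 = 1)
T(W, K) = 1 - K (T(W, K) = -(K - 1) = -(-1 + K) = 1 - K)
T(14, 18)*(-46) + C = (1 - 1*18)*(-46) - 53/3 = (1 - 18)*(-46) - 53/3 = -17*(-46) - 53/3 = 782 - 53/3 = 2293/3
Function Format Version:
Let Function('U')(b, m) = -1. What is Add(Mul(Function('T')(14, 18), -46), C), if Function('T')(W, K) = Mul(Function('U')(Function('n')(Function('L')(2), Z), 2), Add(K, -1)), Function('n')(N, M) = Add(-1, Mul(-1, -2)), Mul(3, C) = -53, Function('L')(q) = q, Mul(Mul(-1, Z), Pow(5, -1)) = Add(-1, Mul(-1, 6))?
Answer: Rational(2293, 3) ≈ 764.33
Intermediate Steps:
Z = 35 (Z = Mul(-5, Add(-1, Mul(-1, 6))) = Mul(-5, Add(-1, -6)) = Mul(-5, -7) = 35)
C = Rational(-53, 3) (C = Mul(Rational(1, 3), -53) = Rational(-53, 3) ≈ -17.667)
Function('n')(N, M) = 1 (Function('n')(N, M) = Add(-1, 2) = 1)
Function('T')(W, K) = Add(1, Mul(-1, K)) (Function('T')(W, K) = Mul(-1, Add(K, -1)) = Mul(-1, Add(-1, K)) = Add(1, Mul(-1, K)))
Add(Mul(Function('T')(14, 18), -46), C) = Add(Mul(Add(1, Mul(-1, 18)), -46), Rational(-53, 3)) = Add(Mul(Add(1, -18), -46), Rational(-53, 3)) = Add(Mul(-17, -46), Rational(-53, 3)) = Add(782, Rational(-53, 3)) = Rational(2293, 3)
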